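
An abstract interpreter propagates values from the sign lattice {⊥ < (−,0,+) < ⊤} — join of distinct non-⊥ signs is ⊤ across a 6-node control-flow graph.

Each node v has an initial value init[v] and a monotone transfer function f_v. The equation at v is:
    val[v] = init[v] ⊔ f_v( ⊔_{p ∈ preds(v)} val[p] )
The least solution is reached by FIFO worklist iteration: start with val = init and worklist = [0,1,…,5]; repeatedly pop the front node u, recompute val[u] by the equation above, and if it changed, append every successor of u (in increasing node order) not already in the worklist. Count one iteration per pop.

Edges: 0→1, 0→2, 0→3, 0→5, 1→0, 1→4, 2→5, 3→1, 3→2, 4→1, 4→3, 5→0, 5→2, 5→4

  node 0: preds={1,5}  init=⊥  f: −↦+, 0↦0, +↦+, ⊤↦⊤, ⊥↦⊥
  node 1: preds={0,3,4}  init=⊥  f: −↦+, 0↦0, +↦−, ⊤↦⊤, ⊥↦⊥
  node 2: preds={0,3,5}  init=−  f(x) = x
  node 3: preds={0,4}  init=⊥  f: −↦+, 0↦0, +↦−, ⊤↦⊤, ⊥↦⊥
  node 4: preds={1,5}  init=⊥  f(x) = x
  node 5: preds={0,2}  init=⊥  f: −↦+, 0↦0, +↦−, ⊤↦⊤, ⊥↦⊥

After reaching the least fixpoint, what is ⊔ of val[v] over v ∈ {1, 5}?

Iteration log — 22 steps:
  step 1. node 0  ⊔preds=⊥  new=⊥  stable
  step 2. node 1  ⊔preds=⊥  new=⊥  stable
  step 3. node 2  ⊔preds=⊥  new=−  stable
  step 4. node 3  ⊔preds=⊥  new=⊥  stable
  step 5. node 4  ⊔preds=⊥  new=⊥  stable
  step 6. node 5  ⊔preds=−  new=+  old=⊥  +wl: 0,2,4
  step 7. node 0  ⊔preds=+  new=+  old=⊥  +wl: 1,3,5
  step 8. node 2  ⊔preds=+  new=⊤  old=−  +wl: 
  step 9. node 4  ⊔preds=+  new=+  old=⊥  +wl: 
  step 10. node 1  ⊔preds=+  new=−  old=⊥  +wl: 0,4
  step 11. node 3  ⊔preds=+  new=−  old=⊥  +wl: 1,2
  step 12. node 5  ⊔preds=⊤  new=⊤  old=+  +wl: 
  step 13. node 0  ⊔preds=⊤  new=⊤  old=+  +wl: 3,5
  step 14. node 4  ⊔preds=⊤  new=⊤  old=+  +wl: 
  step 15. node 1  ⊔preds=⊤  new=⊤  old=−  +wl: 0,4
  step 16. node 2  ⊔preds=⊤  new=⊤  stable
  step 17. node 3  ⊔preds=⊤  new=⊤  old=−  +wl: 1,2
  step 18. node 5  ⊔preds=⊤  new=⊤  stable
  step 19. node 0  ⊔preds=⊤  new=⊤  stable
  step 20. node 4  ⊔preds=⊤  new=⊤  stable
  step 21. node 1  ⊔preds=⊤  new=⊤  stable
  step 22. node 2  ⊔preds=⊤  new=⊤  stable

Least fixpoint reached:
  node 0: ⊤
  node 1: ⊤
  node 2: ⊤
  node 3: ⊤
  node 4: ⊤
  node 5: ⊤

⊤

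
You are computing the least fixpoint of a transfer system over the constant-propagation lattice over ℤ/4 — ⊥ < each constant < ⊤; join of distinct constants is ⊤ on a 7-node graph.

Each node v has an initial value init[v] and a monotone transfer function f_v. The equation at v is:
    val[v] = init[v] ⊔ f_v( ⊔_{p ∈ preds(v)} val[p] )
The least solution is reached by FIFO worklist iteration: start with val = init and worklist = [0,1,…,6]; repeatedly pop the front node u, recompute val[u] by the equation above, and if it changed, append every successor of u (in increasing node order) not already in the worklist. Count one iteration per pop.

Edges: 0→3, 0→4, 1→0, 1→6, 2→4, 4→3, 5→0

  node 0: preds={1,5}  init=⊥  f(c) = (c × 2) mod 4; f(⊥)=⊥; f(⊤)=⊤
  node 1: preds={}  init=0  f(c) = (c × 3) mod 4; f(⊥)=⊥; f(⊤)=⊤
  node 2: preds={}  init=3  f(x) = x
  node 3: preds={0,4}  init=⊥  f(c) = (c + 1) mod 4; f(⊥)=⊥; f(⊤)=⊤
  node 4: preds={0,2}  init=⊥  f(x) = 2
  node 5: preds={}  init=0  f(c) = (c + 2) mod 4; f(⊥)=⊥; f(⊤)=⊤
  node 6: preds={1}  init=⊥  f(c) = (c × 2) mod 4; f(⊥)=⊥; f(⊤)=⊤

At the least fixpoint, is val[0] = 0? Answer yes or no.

yes

Iteration log — 8 steps:
  step 1. node 0  ⊔preds=0  new=0  old=⊥  +wl: 
  step 2. node 1  ⊔preds=⊥  new=0  stable
  step 3. node 2  ⊔preds=⊥  new=3  stable
  step 4. node 3  ⊔preds=0  new=1  old=⊥  +wl: 
  step 5. node 4  ⊔preds=⊤  new=2  old=⊥  +wl: 3
  step 6. node 5  ⊔preds=⊥  new=0  stable
  step 7. node 6  ⊔preds=0  new=0  old=⊥  +wl: 
  step 8. node 3  ⊔preds=⊤  new=⊤  old=1  +wl: 

Least fixpoint reached:
  node 0: 0
  node 1: 0
  node 2: 3
  node 3: ⊤
  node 4: 2
  node 5: 0
  node 6: 0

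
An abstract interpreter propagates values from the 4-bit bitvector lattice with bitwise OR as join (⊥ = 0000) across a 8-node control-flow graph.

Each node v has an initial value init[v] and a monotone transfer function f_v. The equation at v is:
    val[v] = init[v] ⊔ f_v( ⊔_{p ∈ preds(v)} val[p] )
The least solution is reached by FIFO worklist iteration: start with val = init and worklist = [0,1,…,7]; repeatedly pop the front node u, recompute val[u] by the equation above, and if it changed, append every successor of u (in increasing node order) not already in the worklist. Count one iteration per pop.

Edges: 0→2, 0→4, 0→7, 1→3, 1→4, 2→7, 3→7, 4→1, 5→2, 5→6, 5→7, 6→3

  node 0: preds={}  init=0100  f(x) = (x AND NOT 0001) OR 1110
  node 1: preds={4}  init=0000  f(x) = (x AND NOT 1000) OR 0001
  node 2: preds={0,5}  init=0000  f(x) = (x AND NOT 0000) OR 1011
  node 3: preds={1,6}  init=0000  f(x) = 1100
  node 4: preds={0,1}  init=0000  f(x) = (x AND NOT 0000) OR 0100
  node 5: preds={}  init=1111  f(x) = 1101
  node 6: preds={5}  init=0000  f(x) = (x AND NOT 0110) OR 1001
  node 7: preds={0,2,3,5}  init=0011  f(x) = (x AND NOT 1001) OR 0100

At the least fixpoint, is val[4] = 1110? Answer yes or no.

Trace (11 dequeues):
  [1] u=0 | in 0000 | out 1110 | prev 0100 | push {}
  [2] u=1 | in 0000 | out 0001 | prev 0000 | push {}
  [3] u=2 | in 1111 | out 1111 | prev 0000 | push {}
  [4] u=3 | in 0001 | out 1100 | prev 0000 | push {}
  [5] u=4 | in 1111 | out 1111 | prev 0000 | push {1}
  [6] u=5 | in 0000 | out 1111 | ==
  [7] u=6 | in 1111 | out 1001 | prev 0000 | push {3}
  [8] u=7 | in 1111 | out 0111 | prev 0011 | push {}
  [9] u=1 | in 1111 | out 0111 | prev 0001 | push {4}
  [10] u=3 | in 1111 | out 1100 | ==
  [11] u=4 | in 1111 | out 1111 | ==

Converged values:
  [0] 1110
  [1] 0111
  [2] 1111
  [3] 1100
  [4] 1111
  [5] 1111
  [6] 1001
  [7] 0111

no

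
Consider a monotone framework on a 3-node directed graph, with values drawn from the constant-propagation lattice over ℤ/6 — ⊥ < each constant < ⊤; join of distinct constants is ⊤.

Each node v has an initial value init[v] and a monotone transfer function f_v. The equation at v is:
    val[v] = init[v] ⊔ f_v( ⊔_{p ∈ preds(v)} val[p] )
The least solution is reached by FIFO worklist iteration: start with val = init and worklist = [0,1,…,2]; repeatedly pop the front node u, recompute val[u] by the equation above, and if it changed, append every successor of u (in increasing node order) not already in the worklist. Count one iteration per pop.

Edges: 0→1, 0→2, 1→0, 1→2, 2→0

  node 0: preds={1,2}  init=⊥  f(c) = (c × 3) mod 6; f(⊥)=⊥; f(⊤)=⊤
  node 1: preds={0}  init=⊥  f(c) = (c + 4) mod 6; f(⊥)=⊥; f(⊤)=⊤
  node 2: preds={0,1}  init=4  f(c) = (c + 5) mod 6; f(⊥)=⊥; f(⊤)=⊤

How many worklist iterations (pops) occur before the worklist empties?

7

Trace (7 dequeues):
  [1] u=0 | in 4 | out 0 | prev ⊥ | push {}
  [2] u=1 | in 0 | out 4 | prev ⊥ | push {0}
  [3] u=2 | in ⊤ | out ⊤ | prev 4 | push {}
  [4] u=0 | in ⊤ | out ⊤ | prev 0 | push {1,2}
  [5] u=1 | in ⊤ | out ⊤ | prev 4 | push {0}
  [6] u=2 | in ⊤ | out ⊤ | ==
  [7] u=0 | in ⊤ | out ⊤ | ==

Converged values:
  [0] ⊤
  [1] ⊤
  [2] ⊤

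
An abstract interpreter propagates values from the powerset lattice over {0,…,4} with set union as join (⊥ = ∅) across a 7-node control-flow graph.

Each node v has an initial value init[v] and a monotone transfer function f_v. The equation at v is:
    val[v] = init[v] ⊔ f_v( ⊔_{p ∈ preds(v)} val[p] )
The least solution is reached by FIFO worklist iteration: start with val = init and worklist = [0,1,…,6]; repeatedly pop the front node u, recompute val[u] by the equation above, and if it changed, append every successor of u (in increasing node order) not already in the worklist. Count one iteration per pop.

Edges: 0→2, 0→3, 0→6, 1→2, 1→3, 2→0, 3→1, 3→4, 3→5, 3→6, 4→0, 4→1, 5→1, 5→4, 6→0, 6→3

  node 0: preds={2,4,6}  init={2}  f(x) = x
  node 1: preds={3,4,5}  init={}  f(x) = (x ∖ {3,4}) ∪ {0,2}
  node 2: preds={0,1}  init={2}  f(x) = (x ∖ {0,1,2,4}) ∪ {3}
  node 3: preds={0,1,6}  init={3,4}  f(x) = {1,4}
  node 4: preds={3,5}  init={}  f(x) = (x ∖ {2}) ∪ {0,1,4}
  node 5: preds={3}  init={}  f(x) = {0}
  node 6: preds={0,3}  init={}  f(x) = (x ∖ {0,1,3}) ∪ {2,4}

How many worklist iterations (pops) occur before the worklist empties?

Trace (13 dequeues):
  [1] u=0 | in {2} | out {2} | ==
  [2] u=1 | in {3,4} | out {0,2} | prev {} | push {}
  [3] u=2 | in {0,2} | out {2,3} | prev {2} | push {0}
  [4] u=3 | in {0,2} | out {1,3,4} | prev {3,4} | push {1}
  [5] u=4 | in {1,3,4} | out {0,1,3,4} | prev {} | push {}
  [6] u=5 | in {1,3,4} | out {0} | prev {} | push {4}
  [7] u=6 | in {1,2,3,4} | out {2,4} | prev {} | push {3}
  [8] u=0 | in {0,1,2,3,4} | out {0,1,2,3,4} | prev {2} | push {2,6}
  [9] u=1 | in {0,1,3,4} | out {0,1,2} | prev {0,2} | push {}
  [10] u=4 | in {0,1,3,4} | out {0,1,3,4} | ==
  [11] u=3 | in {0,1,2,3,4} | out {1,3,4} | ==
  [12] u=2 | in {0,1,2,3,4} | out {2,3} | ==
  [13] u=6 | in {0,1,2,3,4} | out {2,4} | ==

Converged values:
  [0] {0,1,2,3,4}
  [1] {0,1,2}
  [2] {2,3}
  [3] {1,3,4}
  [4] {0,1,3,4}
  [5] {0}
  [6] {2,4}

13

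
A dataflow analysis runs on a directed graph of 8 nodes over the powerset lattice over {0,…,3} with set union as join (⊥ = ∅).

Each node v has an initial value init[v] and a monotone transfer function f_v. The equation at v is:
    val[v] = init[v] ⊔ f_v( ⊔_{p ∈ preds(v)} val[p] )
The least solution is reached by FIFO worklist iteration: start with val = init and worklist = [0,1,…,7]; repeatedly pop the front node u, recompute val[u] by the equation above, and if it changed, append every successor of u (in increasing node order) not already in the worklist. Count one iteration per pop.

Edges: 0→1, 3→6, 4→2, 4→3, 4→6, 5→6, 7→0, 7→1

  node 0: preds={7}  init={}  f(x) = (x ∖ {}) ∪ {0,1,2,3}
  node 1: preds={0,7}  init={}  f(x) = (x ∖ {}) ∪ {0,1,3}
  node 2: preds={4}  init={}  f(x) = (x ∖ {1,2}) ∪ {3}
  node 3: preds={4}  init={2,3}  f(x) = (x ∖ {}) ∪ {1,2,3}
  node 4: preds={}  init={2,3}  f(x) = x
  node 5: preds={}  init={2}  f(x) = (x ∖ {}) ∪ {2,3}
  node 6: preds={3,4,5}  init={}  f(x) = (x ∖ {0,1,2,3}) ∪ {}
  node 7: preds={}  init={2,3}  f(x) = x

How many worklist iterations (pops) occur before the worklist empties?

8

Trace (8 dequeues):
  [1] u=0 | in {2,3} | out {0,1,2,3} | prev {} | push {}
  [2] u=1 | in {0,1,2,3} | out {0,1,2,3} | prev {} | push {}
  [3] u=2 | in {2,3} | out {3} | prev {} | push {}
  [4] u=3 | in {2,3} | out {1,2,3} | prev {2,3} | push {}
  [5] u=4 | in {} | out {2,3} | ==
  [6] u=5 | in {} | out {2,3} | prev {2} | push {}
  [7] u=6 | in {1,2,3} | out {} | ==
  [8] u=7 | in {} | out {2,3} | ==

Converged values:
  [0] {0,1,2,3}
  [1] {0,1,2,3}
  [2] {3}
  [3] {1,2,3}
  [4] {2,3}
  [5] {2,3}
  [6] {}
  [7] {2,3}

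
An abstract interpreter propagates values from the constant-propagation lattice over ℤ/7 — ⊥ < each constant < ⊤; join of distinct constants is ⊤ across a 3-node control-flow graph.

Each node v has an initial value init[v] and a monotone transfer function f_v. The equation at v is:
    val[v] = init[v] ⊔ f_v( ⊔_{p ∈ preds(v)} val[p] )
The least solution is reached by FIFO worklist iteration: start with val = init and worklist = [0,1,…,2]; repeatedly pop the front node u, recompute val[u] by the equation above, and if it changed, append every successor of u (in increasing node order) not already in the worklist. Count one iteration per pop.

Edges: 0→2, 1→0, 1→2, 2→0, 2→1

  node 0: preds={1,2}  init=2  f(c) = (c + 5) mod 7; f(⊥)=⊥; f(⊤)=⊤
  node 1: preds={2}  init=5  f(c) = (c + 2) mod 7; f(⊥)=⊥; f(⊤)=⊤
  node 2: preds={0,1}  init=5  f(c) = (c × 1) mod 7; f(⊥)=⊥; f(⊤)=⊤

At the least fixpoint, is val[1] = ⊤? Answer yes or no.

yes

Iteration log — 5 steps:
  step 1. node 0  ⊔preds=5  new=⊤  old=2  +wl: 
  step 2. node 1  ⊔preds=5  new=⊤  old=5  +wl: 0
  step 3. node 2  ⊔preds=⊤  new=⊤  old=5  +wl: 1
  step 4. node 0  ⊔preds=⊤  new=⊤  stable
  step 5. node 1  ⊔preds=⊤  new=⊤  stable

Least fixpoint reached:
  node 0: ⊤
  node 1: ⊤
  node 2: ⊤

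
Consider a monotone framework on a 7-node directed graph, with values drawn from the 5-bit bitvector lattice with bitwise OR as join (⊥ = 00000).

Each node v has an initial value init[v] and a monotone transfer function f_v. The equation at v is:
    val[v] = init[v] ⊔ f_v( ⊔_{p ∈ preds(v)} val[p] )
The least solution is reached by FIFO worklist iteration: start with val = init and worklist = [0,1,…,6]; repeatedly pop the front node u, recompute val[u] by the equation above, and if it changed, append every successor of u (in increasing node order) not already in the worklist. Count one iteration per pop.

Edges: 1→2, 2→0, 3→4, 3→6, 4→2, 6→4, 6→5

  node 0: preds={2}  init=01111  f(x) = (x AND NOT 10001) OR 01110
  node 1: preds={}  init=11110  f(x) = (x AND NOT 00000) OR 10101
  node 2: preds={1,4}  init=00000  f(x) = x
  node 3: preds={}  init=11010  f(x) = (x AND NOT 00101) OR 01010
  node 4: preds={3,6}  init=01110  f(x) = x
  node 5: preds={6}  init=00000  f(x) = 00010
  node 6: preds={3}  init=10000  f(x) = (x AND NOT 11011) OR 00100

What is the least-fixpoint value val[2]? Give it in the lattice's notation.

11111

Iteration log — 11 steps:
  step 1. node 0  ⊔preds=00000  new=01111  stable
  step 2. node 1  ⊔preds=00000  new=11111  old=11110  +wl: 
  step 3. node 2  ⊔preds=11111  new=11111  old=00000  +wl: 0
  step 4. node 3  ⊔preds=00000  new=11010  stable
  step 5. node 4  ⊔preds=11010  new=11110  old=01110  +wl: 2
  step 6. node 5  ⊔preds=10000  new=00010  old=00000  +wl: 
  step 7. node 6  ⊔preds=11010  new=10100  old=10000  +wl: 4,5
  step 8. node 0  ⊔preds=11111  new=01111  stable
  step 9. node 2  ⊔preds=11111  new=11111  stable
  step 10. node 4  ⊔preds=11110  new=11110  stable
  step 11. node 5  ⊔preds=10100  new=00010  stable

Least fixpoint reached:
  node 0: 01111
  node 1: 11111
  node 2: 11111
  node 3: 11010
  node 4: 11110
  node 5: 00010
  node 6: 10100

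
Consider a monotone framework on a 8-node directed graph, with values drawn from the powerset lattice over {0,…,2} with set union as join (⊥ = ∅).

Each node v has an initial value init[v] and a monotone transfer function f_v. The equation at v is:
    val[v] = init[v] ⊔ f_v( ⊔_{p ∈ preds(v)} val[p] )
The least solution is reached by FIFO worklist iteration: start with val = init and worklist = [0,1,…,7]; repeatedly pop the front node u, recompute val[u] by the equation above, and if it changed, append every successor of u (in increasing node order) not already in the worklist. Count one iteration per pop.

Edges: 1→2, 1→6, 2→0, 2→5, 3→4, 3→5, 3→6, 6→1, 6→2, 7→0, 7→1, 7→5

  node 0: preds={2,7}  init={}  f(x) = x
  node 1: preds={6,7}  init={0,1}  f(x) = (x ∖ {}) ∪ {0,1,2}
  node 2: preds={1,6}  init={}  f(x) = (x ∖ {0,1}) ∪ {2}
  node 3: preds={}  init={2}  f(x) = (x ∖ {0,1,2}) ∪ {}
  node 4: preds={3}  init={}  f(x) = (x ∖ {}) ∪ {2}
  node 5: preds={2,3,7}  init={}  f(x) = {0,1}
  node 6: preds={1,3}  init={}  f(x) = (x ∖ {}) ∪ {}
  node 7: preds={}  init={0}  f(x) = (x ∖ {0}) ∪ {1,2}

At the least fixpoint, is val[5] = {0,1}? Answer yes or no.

Iteration log — 12 steps:
  step 1. node 0  ⊔preds={0}  new={0}  old={}  +wl: 
  step 2. node 1  ⊔preds={0}  new={0,1,2}  old={0,1}  +wl: 
  step 3. node 2  ⊔preds={0,1,2}  new={2}  old={}  +wl: 0
  step 4. node 3  ⊔preds={}  new={2}  stable
  step 5. node 4  ⊔preds={2}  new={2}  old={}  +wl: 
  step 6. node 5  ⊔preds={0,2}  new={0,1}  old={}  +wl: 
  step 7. node 6  ⊔preds={0,1,2}  new={0,1,2}  old={}  +wl: 1,2
  step 8. node 7  ⊔preds={}  new={0,1,2}  old={0}  +wl: 5
  step 9. node 0  ⊔preds={0,1,2}  new={0,1,2}  old={0}  +wl: 
  step 10. node 1  ⊔preds={0,1,2}  new={0,1,2}  stable
  step 11. node 2  ⊔preds={0,1,2}  new={2}  stable
  step 12. node 5  ⊔preds={0,1,2}  new={0,1}  stable

Least fixpoint reached:
  node 0: {0,1,2}
  node 1: {0,1,2}
  node 2: {2}
  node 3: {2}
  node 4: {2}
  node 5: {0,1}
  node 6: {0,1,2}
  node 7: {0,1,2}

yes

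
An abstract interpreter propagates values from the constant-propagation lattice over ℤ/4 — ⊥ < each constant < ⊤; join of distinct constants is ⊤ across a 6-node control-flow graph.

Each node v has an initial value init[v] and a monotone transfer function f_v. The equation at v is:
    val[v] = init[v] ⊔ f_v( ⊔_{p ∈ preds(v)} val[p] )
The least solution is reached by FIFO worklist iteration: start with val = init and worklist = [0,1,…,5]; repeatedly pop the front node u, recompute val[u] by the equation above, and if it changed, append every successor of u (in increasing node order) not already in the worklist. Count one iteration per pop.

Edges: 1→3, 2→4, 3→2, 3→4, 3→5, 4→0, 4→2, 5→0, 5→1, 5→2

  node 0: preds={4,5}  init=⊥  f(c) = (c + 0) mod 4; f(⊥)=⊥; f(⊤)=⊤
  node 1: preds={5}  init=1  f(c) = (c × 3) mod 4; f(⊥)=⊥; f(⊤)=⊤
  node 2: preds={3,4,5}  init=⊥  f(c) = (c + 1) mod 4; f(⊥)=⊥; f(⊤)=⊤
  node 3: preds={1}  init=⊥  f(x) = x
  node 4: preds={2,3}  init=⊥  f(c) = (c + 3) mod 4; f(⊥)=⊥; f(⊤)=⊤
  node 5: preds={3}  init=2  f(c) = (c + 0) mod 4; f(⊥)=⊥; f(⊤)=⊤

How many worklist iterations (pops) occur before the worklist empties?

10

Worklist (10 pops):
  #1 pop 0: in=2 → 2 (was ⊥); enqueue []
  #2 pop 1: in=2 → ⊤ (was 1); enqueue []
  #3 pop 2: in=2 → 3 (was ⊥); enqueue []
  #4 pop 3: in=⊤ → ⊤ (was ⊥); enqueue [2]
  #5 pop 4: in=⊤ → ⊤ (was ⊥); enqueue [0]
  #6 pop 5: in=⊤ → ⊤ (was 2); enqueue [1]
  #7 pop 2: in=⊤ → ⊤ (was 3); enqueue [4]
  #8 pop 0: in=⊤ → ⊤ (was 2); enqueue []
  #9 pop 1: in=⊤ → ⊤ (no change)
  #10 pop 4: in=⊤ → ⊤ (no change)

Fixpoint:
  val[0] = ⊤
  val[1] = ⊤
  val[2] = ⊤
  val[3] = ⊤
  val[4] = ⊤
  val[5] = ⊤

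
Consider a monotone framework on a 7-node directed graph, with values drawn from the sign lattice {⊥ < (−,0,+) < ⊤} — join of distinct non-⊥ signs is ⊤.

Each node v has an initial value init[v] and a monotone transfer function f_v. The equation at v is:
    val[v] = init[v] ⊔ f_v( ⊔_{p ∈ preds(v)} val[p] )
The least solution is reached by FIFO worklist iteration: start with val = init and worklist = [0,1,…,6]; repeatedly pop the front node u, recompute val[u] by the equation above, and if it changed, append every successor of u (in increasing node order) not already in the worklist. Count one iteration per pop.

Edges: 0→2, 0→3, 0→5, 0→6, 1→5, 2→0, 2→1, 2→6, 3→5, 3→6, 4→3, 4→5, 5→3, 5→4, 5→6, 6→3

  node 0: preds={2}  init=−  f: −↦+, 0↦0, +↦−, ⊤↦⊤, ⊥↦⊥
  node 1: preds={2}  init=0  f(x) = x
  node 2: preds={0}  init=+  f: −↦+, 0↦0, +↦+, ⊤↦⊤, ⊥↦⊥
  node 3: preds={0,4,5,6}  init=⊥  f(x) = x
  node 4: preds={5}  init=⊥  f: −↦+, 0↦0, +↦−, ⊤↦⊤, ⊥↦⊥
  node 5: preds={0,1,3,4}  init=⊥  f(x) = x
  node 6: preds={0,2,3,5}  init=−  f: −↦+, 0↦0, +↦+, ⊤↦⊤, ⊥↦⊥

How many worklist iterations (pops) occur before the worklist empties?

Trace (12 dequeues):
  [1] u=0 | in + | out − | ==
  [2] u=1 | in + | out ⊤ | prev 0 | push {}
  [3] u=2 | in − | out + | ==
  [4] u=3 | in − | out − | prev ⊥ | push {}
  [5] u=4 | in ⊥ | out ⊥ | ==
  [6] u=5 | in ⊤ | out ⊤ | prev ⊥ | push {3,4}
  [7] u=6 | in ⊤ | out ⊤ | prev − | push {}
  [8] u=3 | in ⊤ | out ⊤ | prev − | push {5,6}
  [9] u=4 | in ⊤ | out ⊤ | prev ⊥ | push {3}
  [10] u=5 | in ⊤ | out ⊤ | ==
  [11] u=6 | in ⊤ | out ⊤ | ==
  [12] u=3 | in ⊤ | out ⊤ | ==

Converged values:
  [0] −
  [1] ⊤
  [2] +
  [3] ⊤
  [4] ⊤
  [5] ⊤
  [6] ⊤

12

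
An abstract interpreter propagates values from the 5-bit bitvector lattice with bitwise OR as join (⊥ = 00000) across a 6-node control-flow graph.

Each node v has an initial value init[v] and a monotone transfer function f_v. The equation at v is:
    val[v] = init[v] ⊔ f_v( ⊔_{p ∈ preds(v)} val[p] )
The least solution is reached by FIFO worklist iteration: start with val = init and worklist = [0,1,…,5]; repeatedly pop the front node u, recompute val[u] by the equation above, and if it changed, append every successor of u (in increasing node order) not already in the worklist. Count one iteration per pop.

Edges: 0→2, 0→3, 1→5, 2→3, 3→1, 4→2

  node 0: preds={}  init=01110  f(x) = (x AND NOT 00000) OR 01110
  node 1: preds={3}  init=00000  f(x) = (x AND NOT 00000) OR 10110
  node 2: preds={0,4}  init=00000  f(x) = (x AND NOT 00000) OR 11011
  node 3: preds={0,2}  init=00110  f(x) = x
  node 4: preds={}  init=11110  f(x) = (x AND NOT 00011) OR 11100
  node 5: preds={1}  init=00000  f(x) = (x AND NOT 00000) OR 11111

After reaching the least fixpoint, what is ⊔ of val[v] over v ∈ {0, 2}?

11111

Worklist (8 pops):
  #1 pop 0: in=00000 → 01110 (no change)
  #2 pop 1: in=00110 → 10110 (was 00000); enqueue []
  #3 pop 2: in=11110 → 11111 (was 00000); enqueue []
  #4 pop 3: in=11111 → 11111 (was 00110); enqueue [1]
  #5 pop 4: in=00000 → 11110 (no change)
  #6 pop 5: in=10110 → 11111 (was 00000); enqueue []
  #7 pop 1: in=11111 → 11111 (was 10110); enqueue [5]
  #8 pop 5: in=11111 → 11111 (no change)

Fixpoint:
  val[0] = 01110
  val[1] = 11111
  val[2] = 11111
  val[3] = 11111
  val[4] = 11110
  val[5] = 11111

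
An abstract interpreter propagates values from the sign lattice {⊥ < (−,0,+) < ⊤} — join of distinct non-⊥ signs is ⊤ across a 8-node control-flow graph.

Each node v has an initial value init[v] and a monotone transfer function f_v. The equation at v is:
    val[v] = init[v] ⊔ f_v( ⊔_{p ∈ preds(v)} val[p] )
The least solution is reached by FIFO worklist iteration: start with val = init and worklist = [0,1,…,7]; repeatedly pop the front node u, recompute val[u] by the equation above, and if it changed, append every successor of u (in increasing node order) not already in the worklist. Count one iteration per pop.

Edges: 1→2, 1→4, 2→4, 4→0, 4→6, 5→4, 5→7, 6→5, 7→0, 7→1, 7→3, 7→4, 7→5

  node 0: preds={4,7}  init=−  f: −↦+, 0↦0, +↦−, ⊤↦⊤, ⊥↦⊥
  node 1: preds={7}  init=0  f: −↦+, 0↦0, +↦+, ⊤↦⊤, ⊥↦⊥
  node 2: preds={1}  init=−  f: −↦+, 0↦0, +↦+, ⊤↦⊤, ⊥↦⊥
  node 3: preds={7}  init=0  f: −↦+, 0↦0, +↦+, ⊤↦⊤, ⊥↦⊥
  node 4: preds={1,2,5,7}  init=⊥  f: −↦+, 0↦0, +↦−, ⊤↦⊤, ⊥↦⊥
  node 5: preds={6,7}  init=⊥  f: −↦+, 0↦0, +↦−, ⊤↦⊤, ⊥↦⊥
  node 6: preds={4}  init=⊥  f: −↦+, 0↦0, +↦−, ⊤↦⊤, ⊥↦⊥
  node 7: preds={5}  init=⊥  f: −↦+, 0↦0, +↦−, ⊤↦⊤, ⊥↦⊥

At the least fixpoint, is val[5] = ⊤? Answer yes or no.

Worklist (18 pops):
  #1 pop 0: in=⊥ → − (no change)
  #2 pop 1: in=⊥ → 0 (no change)
  #3 pop 2: in=0 → ⊤ (was −); enqueue []
  #4 pop 3: in=⊥ → 0 (no change)
  #5 pop 4: in=⊤ → ⊤ (was ⊥); enqueue [0]
  #6 pop 5: in=⊥ → ⊥ (no change)
  #7 pop 6: in=⊤ → ⊤ (was ⊥); enqueue [5]
  #8 pop 7: in=⊥ → ⊥ (no change)
  #9 pop 0: in=⊤ → ⊤ (was −); enqueue []
  #10 pop 5: in=⊤ → ⊤ (was ⊥); enqueue [4,7]
  #11 pop 4: in=⊤ → ⊤ (no change)
  #12 pop 7: in=⊤ → ⊤ (was ⊥); enqueue [0,1,3,4,5]
  #13 pop 0: in=⊤ → ⊤ (no change)
  #14 pop 1: in=⊤ → ⊤ (was 0); enqueue [2]
  #15 pop 3: in=⊤ → ⊤ (was 0); enqueue []
  #16 pop 4: in=⊤ → ⊤ (no change)
  #17 pop 5: in=⊤ → ⊤ (no change)
  #18 pop 2: in=⊤ → ⊤ (no change)

Fixpoint:
  val[0] = ⊤
  val[1] = ⊤
  val[2] = ⊤
  val[3] = ⊤
  val[4] = ⊤
  val[5] = ⊤
  val[6] = ⊤
  val[7] = ⊤

yes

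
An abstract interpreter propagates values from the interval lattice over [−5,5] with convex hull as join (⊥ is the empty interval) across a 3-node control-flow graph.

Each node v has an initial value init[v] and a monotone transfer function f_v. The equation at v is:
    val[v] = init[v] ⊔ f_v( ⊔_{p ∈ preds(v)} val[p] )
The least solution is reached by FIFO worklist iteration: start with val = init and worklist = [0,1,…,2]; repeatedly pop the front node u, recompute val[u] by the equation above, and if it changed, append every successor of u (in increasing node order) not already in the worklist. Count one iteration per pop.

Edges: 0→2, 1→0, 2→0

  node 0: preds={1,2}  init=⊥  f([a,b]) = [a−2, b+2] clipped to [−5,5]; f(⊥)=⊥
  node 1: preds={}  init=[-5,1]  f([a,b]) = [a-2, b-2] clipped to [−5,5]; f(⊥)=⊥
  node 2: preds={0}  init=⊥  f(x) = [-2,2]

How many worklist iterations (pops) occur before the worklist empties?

5

Iteration log — 5 steps:
  step 1. node 0  ⊔preds=[-5,1]  new=[-5,3]  old=⊥  +wl: 
  step 2. node 1  ⊔preds=⊥  new=[-5,1]  stable
  step 3. node 2  ⊔preds=[-5,3]  new=[-2,2]  old=⊥  +wl: 0
  step 4. node 0  ⊔preds=[-5,2]  new=[-5,4]  old=[-5,3]  +wl: 2
  step 5. node 2  ⊔preds=[-5,4]  new=[-2,2]  stable

Least fixpoint reached:
  node 0: [-5,4]
  node 1: [-5,1]
  node 2: [-2,2]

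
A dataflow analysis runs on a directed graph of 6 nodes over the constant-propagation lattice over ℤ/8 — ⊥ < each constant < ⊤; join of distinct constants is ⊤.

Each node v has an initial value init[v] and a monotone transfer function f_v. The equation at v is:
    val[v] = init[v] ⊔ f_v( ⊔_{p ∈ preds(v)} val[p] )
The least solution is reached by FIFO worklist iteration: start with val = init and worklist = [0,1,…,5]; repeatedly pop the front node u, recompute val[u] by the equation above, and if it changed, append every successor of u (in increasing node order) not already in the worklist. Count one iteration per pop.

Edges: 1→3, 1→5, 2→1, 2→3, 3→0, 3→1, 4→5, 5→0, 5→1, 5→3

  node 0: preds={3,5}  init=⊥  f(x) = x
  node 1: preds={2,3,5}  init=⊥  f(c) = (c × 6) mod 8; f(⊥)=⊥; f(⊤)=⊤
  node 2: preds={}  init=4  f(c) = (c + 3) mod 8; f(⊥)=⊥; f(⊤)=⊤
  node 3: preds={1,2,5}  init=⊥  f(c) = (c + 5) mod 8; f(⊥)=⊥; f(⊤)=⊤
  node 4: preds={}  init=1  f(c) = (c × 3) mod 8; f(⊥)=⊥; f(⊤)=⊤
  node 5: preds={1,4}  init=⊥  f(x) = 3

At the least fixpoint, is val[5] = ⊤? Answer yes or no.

no

Iteration log — 10 steps:
  step 1. node 0  ⊔preds=⊥  new=⊥  stable
  step 2. node 1  ⊔preds=4  new=0  old=⊥  +wl: 
  step 3. node 2  ⊔preds=⊥  new=4  stable
  step 4. node 3  ⊔preds=⊤  new=⊤  old=⊥  +wl: 0,1
  step 5. node 4  ⊔preds=⊥  new=1  stable
  step 6. node 5  ⊔preds=⊤  new=3  old=⊥  +wl: 3
  step 7. node 0  ⊔preds=⊤  new=⊤  old=⊥  +wl: 
  step 8. node 1  ⊔preds=⊤  new=⊤  old=0  +wl: 5
  step 9. node 3  ⊔preds=⊤  new=⊤  stable
  step 10. node 5  ⊔preds=⊤  new=3  stable

Least fixpoint reached:
  node 0: ⊤
  node 1: ⊤
  node 2: 4
  node 3: ⊤
  node 4: 1
  node 5: 3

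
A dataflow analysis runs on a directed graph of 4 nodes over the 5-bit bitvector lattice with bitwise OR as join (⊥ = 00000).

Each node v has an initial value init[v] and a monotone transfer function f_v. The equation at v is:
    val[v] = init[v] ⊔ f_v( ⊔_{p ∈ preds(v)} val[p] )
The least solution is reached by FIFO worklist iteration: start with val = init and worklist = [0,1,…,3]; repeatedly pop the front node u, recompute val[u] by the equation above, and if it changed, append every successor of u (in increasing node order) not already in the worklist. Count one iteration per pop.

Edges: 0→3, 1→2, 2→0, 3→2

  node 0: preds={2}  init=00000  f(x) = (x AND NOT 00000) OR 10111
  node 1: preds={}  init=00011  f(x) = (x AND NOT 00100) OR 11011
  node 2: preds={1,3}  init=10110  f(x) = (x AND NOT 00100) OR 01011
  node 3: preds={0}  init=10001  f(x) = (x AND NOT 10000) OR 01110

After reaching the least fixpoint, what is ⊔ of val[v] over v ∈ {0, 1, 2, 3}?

11111

Worklist (7 pops):
  #1 pop 0: in=10110 → 10111 (was 00000); enqueue []
  #2 pop 1: in=00000 → 11011 (was 00011); enqueue []
  #3 pop 2: in=11011 → 11111 (was 10110); enqueue [0]
  #4 pop 3: in=10111 → 11111 (was 10001); enqueue [2]
  #5 pop 0: in=11111 → 11111 (was 10111); enqueue [3]
  #6 pop 2: in=11111 → 11111 (no change)
  #7 pop 3: in=11111 → 11111 (no change)

Fixpoint:
  val[0] = 11111
  val[1] = 11011
  val[2] = 11111
  val[3] = 11111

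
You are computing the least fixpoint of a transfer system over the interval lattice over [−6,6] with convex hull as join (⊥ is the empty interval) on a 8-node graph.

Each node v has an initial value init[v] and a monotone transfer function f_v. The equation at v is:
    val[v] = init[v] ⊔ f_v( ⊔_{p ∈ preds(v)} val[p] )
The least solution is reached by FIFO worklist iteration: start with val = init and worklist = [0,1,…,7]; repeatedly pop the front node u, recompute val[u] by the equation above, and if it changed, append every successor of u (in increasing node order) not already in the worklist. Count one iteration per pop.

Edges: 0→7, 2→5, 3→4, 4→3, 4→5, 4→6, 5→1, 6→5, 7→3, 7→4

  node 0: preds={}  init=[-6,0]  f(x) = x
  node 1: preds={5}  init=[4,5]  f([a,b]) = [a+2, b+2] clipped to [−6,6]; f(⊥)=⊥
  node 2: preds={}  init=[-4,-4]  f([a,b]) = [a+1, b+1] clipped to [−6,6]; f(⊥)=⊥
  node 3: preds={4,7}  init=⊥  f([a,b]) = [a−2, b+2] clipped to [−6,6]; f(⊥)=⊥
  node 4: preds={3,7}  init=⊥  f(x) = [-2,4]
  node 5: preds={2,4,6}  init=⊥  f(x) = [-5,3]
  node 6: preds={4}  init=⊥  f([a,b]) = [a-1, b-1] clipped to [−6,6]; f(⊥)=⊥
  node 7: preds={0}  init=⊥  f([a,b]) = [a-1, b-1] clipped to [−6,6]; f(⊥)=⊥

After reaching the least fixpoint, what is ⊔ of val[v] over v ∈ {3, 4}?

Iteration log — 12 steps:
  step 1. node 0  ⊔preds=⊥  new=[-6,0]  stable
  step 2. node 1  ⊔preds=⊥  new=[4,5]  stable
  step 3. node 2  ⊔preds=⊥  new=[-4,-4]  stable
  step 4. node 3  ⊔preds=⊥  new=⊥  stable
  step 5. node 4  ⊔preds=⊥  new=[-2,4]  old=⊥  +wl: 3
  step 6. node 5  ⊔preds=[-4,4]  new=[-5,3]  old=⊥  +wl: 1
  step 7. node 6  ⊔preds=[-2,4]  new=[-3,3]  old=⊥  +wl: 5
  step 8. node 7  ⊔preds=[-6,0]  new=[-6,-1]  old=⊥  +wl: 4
  step 9. node 3  ⊔preds=[-6,4]  new=[-6,6]  old=⊥  +wl: 
  step 10. node 1  ⊔preds=[-5,3]  new=[-3,5]  old=[4,5]  +wl: 
  step 11. node 5  ⊔preds=[-4,4]  new=[-5,3]  stable
  step 12. node 4  ⊔preds=[-6,6]  new=[-2,4]  stable

Least fixpoint reached:
  node 0: [-6,0]
  node 1: [-3,5]
  node 2: [-4,-4]
  node 3: [-6,6]
  node 4: [-2,4]
  node 5: [-5,3]
  node 6: [-3,3]
  node 7: [-6,-1]

[-6,6]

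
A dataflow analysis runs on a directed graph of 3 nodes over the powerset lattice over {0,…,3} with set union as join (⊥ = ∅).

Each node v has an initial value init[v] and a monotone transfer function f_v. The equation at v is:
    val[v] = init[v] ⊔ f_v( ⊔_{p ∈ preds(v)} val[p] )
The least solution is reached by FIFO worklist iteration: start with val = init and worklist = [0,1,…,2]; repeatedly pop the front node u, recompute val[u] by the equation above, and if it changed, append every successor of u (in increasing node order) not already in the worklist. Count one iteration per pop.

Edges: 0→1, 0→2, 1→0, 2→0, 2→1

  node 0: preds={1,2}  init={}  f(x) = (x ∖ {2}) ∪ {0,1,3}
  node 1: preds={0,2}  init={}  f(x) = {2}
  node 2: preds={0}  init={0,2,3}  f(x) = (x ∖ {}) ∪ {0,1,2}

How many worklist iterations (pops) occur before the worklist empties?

Trace (5 dequeues):
  [1] u=0 | in {0,2,3} | out {0,1,3} | prev {} | push {}
  [2] u=1 | in {0,1,2,3} | out {2} | prev {} | push {0}
  [3] u=2 | in {0,1,3} | out {0,1,2,3} | prev {0,2,3} | push {1}
  [4] u=0 | in {0,1,2,3} | out {0,1,3} | ==
  [5] u=1 | in {0,1,2,3} | out {2} | ==

Converged values:
  [0] {0,1,3}
  [1] {2}
  [2] {0,1,2,3}

5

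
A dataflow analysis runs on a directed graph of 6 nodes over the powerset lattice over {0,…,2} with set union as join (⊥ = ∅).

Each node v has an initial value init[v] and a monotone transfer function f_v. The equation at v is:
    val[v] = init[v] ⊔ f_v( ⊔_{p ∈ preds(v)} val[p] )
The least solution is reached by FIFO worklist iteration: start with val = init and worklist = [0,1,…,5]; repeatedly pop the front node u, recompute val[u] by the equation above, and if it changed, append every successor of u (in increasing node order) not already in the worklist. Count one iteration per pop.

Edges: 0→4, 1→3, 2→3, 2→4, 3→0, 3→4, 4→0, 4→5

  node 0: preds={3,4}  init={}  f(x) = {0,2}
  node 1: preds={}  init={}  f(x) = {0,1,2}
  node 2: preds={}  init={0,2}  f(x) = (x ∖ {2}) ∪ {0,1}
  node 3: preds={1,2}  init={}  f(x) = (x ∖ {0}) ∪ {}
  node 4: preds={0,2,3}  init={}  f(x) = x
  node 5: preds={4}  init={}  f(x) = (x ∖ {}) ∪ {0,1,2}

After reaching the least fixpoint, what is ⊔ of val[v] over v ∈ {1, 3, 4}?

{0,1,2}

Worklist (7 pops):
  #1 pop 0: in={} → {0,2} (was {}); enqueue []
  #2 pop 1: in={} → {0,1,2} (was {}); enqueue []
  #3 pop 2: in={} → {0,1,2} (was {0,2}); enqueue []
  #4 pop 3: in={0,1,2} → {1,2} (was {}); enqueue [0]
  #5 pop 4: in={0,1,2} → {0,1,2} (was {}); enqueue []
  #6 pop 5: in={0,1,2} → {0,1,2} (was {}); enqueue []
  #7 pop 0: in={0,1,2} → {0,2} (no change)

Fixpoint:
  val[0] = {0,2}
  val[1] = {0,1,2}
  val[2] = {0,1,2}
  val[3] = {1,2}
  val[4] = {0,1,2}
  val[5] = {0,1,2}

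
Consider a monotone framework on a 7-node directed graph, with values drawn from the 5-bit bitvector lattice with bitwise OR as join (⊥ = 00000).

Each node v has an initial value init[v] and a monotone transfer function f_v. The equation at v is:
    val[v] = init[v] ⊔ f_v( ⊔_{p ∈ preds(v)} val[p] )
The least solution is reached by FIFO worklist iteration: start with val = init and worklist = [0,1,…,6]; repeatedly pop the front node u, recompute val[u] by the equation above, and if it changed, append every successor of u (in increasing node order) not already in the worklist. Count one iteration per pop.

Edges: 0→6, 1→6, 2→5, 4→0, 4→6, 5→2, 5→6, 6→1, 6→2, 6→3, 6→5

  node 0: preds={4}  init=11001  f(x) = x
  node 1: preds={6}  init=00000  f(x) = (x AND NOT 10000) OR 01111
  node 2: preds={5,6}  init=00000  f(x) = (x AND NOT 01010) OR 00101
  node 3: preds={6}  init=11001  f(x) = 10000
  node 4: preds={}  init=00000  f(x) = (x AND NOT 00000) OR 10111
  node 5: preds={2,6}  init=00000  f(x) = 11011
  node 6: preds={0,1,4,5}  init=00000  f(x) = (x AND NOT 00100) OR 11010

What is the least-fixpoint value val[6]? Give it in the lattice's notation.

11011

Worklist (13 pops):
  #1 pop 0: in=00000 → 11001 (no change)
  #2 pop 1: in=00000 → 01111 (was 00000); enqueue []
  #3 pop 2: in=00000 → 00101 (was 00000); enqueue []
  #4 pop 3: in=00000 → 11001 (no change)
  #5 pop 4: in=00000 → 10111 (was 00000); enqueue [0]
  #6 pop 5: in=00101 → 11011 (was 00000); enqueue [2]
  #7 pop 6: in=11111 → 11011 (was 00000); enqueue [1,3,5]
  #8 pop 0: in=10111 → 11111 (was 11001); enqueue [6]
  #9 pop 2: in=11011 → 10101 (was 00101); enqueue []
  #10 pop 1: in=11011 → 01111 (no change)
  #11 pop 3: in=11011 → 11001 (no change)
  #12 pop 5: in=11111 → 11011 (no change)
  #13 pop 6: in=11111 → 11011 (no change)

Fixpoint:
  val[0] = 11111
  val[1] = 01111
  val[2] = 10101
  val[3] = 11001
  val[4] = 10111
  val[5] = 11011
  val[6] = 11011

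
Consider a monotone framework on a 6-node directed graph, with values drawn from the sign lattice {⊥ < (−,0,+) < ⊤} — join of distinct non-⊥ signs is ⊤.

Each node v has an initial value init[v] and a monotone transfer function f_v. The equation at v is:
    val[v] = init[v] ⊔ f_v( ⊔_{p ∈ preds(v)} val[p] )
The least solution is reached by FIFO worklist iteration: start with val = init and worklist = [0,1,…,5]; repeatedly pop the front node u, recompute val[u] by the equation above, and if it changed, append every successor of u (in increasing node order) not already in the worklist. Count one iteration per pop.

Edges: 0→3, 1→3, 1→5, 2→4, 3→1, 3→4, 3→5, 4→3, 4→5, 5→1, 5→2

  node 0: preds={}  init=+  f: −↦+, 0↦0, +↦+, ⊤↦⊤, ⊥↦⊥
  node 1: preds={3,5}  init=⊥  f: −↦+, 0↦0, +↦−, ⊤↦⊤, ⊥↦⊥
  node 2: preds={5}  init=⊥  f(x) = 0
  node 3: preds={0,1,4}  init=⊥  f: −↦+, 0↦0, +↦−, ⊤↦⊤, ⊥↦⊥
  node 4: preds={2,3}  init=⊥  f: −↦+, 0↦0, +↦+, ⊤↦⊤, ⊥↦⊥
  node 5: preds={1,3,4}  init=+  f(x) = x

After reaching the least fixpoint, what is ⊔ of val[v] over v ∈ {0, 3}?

⊤

Trace (10 dequeues):
  [1] u=0 | in ⊥ | out + | ==
  [2] u=1 | in + | out − | prev ⊥ | push {}
  [3] u=2 | in + | out 0 | prev ⊥ | push {}
  [4] u=3 | in ⊤ | out ⊤ | prev ⊥ | push {1}
  [5] u=4 | in ⊤ | out ⊤ | prev ⊥ | push {3}
  [6] u=5 | in ⊤ | out ⊤ | prev + | push {2}
  [7] u=1 | in ⊤ | out ⊤ | prev − | push {5}
  [8] u=3 | in ⊤ | out ⊤ | ==
  [9] u=2 | in ⊤ | out 0 | ==
  [10] u=5 | in ⊤ | out ⊤ | ==

Converged values:
  [0] +
  [1] ⊤
  [2] 0
  [3] ⊤
  [4] ⊤
  [5] ⊤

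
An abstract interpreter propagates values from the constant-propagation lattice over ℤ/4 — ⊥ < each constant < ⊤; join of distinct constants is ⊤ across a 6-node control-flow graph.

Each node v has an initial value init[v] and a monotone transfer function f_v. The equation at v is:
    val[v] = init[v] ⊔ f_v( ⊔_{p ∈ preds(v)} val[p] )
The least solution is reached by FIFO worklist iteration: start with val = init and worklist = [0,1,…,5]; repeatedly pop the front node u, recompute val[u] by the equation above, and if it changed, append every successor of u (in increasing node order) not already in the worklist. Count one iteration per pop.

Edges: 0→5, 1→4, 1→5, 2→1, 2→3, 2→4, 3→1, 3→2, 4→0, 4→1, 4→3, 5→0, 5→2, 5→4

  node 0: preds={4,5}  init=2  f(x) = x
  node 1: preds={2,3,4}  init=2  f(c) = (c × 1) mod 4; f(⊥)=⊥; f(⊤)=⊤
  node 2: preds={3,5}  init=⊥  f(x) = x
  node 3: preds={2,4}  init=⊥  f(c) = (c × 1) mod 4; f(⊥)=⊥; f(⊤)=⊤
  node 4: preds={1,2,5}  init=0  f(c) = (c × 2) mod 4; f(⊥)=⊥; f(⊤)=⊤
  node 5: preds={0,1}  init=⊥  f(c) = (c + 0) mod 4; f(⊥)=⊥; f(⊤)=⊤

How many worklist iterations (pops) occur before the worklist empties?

Worklist (13 pops):
  #1 pop 0: in=0 → ⊤ (was 2); enqueue []
  #2 pop 1: in=0 → ⊤ (was 2); enqueue []
  #3 pop 2: in=⊥ → ⊥ (no change)
  #4 pop 3: in=0 → 0 (was ⊥); enqueue [1,2]
  #5 pop 4: in=⊤ → ⊤ (was 0); enqueue [0,3]
  #6 pop 5: in=⊤ → ⊤ (was ⊥); enqueue [4]
  #7 pop 1: in=⊤ → ⊤ (no change)
  #8 pop 2: in=⊤ → ⊤ (was ⊥); enqueue [1]
  #9 pop 0: in=⊤ → ⊤ (no change)
  #10 pop 3: in=⊤ → ⊤ (was 0); enqueue [2]
  #11 pop 4: in=⊤ → ⊤ (no change)
  #12 pop 1: in=⊤ → ⊤ (no change)
  #13 pop 2: in=⊤ → ⊤ (no change)

Fixpoint:
  val[0] = ⊤
  val[1] = ⊤
  val[2] = ⊤
  val[3] = ⊤
  val[4] = ⊤
  val[5] = ⊤

13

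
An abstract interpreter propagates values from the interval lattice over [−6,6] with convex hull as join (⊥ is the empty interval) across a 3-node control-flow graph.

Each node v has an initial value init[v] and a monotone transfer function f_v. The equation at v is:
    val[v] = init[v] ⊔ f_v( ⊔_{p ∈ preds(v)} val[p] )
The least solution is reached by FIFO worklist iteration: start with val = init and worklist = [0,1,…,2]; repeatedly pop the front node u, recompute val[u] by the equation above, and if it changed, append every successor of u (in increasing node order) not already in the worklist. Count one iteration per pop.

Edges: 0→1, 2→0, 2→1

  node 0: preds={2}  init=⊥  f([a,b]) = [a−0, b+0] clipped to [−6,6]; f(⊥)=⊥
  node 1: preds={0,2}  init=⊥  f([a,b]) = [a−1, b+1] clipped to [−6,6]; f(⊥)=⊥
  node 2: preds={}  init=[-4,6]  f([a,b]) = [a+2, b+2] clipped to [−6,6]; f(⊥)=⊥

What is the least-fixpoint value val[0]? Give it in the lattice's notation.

Worklist (3 pops):
  #1 pop 0: in=[-4,6] → [-4,6] (was ⊥); enqueue []
  #2 pop 1: in=[-4,6] → [-5,6] (was ⊥); enqueue []
  #3 pop 2: in=⊥ → [-4,6] (no change)

Fixpoint:
  val[0] = [-4,6]
  val[1] = [-5,6]
  val[2] = [-4,6]

[-4,6]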